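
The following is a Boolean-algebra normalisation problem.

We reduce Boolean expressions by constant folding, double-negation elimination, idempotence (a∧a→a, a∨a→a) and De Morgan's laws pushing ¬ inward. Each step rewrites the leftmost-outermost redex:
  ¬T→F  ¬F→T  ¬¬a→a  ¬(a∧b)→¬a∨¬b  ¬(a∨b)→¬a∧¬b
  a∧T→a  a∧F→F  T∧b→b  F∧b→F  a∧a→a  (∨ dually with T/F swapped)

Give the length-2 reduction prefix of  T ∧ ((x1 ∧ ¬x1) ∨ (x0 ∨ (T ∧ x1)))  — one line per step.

  start: T ∧ ((x1 ∧ ¬x1) ∨ (x0 ∨ (T ∧ x1)))
  step 1: (x1 ∧ ¬x1) ∨ (x0 ∨ (T ∧ x1))
  step 2: (x1 ∧ ¬x1) ∨ (x0 ∨ x1)

Answer: after 2 steps: (x1 ∧ ¬x1) ∨ (x0 ∨ x1)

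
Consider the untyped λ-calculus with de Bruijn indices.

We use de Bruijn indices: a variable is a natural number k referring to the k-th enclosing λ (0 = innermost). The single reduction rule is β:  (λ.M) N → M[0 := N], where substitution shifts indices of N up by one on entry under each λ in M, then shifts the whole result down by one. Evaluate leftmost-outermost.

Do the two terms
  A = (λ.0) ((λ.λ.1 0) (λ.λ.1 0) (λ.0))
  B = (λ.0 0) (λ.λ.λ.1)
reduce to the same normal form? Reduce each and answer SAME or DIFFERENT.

Answer: DIFFERENT — A ⇓ λ.0, B ⇓ λ.λ.1

Reduction:
Term A:
  start: (λ.0) ((λ.λ.1 0) (λ.λ.1 0) (λ.0))
  [1] (λ.λ.1 0) (λ.λ.1 0) (λ.0)
  [2] (λ.(λ.λ.1 0) 0) (λ.0)
  [3] (λ.λ.1 0) (λ.0)
  [4] λ.(λ.0) 0
  [5] λ.0

Term B:
  start: (λ.0 0) (λ.λ.λ.1)
  [1] (λ.λ.λ.1) (λ.λ.λ.1)
  [2] λ.λ.1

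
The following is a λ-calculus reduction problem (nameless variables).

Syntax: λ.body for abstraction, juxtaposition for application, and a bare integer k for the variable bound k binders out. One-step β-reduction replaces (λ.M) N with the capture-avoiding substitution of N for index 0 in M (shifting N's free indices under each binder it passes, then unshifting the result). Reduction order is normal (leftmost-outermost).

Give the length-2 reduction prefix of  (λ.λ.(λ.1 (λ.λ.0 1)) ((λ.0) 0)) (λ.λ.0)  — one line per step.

Answer: after 2 steps: λ.0 (λ.λ.0 1)

Working:
  start: (λ.λ.(λ.1 (λ.λ.0 1)) ((λ.0) 0)) (λ.λ.0)
  →1  λ.(λ.1 (λ.λ.0 1)) ((λ.0) 0)
  →2  λ.0 (λ.λ.0 1)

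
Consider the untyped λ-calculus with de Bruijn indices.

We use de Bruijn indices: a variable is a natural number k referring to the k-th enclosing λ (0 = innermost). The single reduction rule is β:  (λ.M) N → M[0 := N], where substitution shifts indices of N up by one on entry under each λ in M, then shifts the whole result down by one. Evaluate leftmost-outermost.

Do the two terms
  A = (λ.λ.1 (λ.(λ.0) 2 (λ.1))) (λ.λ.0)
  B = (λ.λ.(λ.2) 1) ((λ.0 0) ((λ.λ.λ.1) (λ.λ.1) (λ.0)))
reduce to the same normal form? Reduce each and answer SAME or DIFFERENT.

Answer: SAME — A ⇓ λ.λ.0, B ⇓ λ.λ.0

Working:
Term A:
  start: (λ.λ.1 (λ.(λ.0) 2 (λ.1))) (λ.λ.0)
  step 1: λ.(λ.λ.0) (λ.(λ.0) (λ.λ.0) (λ.1))
  step 2: λ.λ.0

Term B:
  start: (λ.λ.(λ.2) 1) ((λ.0 0) ((λ.λ.λ.1) (λ.λ.1) (λ.0)))
  step 1: λ.(λ.(λ.0 0) ((λ.λ.λ.1) (λ.λ.1) (λ.0))) ((λ.0 0) ((λ.λ.λ.1) (λ.λ.1) (λ.0)))
  step 2: λ.(λ.0 0) ((λ.λ.λ.1) (λ.λ.1) (λ.0))
  step 3: λ.(λ.λ.λ.1) (λ.λ.1) (λ.0) ((λ.λ.λ.1) (λ.λ.1) (λ.0))
  step 4: λ.(λ.λ.1) (λ.0) ((λ.λ.λ.1) (λ.λ.1) (λ.0))
  step 5: λ.(λ.λ.0) ((λ.λ.λ.1) (λ.λ.1) (λ.0))
  step 6: λ.λ.0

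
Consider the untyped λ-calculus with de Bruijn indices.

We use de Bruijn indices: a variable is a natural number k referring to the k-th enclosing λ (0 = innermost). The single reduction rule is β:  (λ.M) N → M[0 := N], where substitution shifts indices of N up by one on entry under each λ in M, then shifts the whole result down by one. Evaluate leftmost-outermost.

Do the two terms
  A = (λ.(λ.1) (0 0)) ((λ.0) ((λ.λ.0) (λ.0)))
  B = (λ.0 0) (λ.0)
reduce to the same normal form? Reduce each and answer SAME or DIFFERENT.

Term A:
  start: (λ.(λ.1) (0 0)) ((λ.0) ((λ.λ.0) (λ.0)))
  →1  (λ.(λ.0) ((λ.λ.0) (λ.0))) ((λ.0) ((λ.λ.0) (λ.0)) ((λ.0) ((λ.λ.0) (λ.0))))
  →2  (λ.0) ((λ.λ.0) (λ.0))
  →3  (λ.λ.0) (λ.0)
  →4  λ.0

Term B:
  start: (λ.0 0) (λ.0)
  →1  (λ.0) (λ.0)
  →2  λ.0

Answer: SAME — A ⇓ λ.0, B ⇓ λ.0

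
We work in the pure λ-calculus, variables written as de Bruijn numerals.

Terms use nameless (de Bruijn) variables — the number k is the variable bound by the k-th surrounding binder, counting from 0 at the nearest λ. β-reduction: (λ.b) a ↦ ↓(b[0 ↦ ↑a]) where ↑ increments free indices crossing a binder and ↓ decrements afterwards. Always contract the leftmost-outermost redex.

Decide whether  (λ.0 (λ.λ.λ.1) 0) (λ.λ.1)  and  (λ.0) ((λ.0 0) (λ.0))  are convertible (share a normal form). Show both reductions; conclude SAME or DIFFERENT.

Answer: DIFFERENT — A ⇓ λ.λ.λ.1, B ⇓ λ.0

Derivation:
Term A:
  start: (λ.0 (λ.λ.λ.1) 0) (λ.λ.1)
  →1  (λ.λ.1) (λ.λ.λ.1) (λ.λ.1)
  →2  (λ.λ.λ.λ.1) (λ.λ.1)
  →3  λ.λ.λ.1

Term B:
  start: (λ.0) ((λ.0 0) (λ.0))
  →1  (λ.0 0) (λ.0)
  →2  (λ.0) (λ.0)
  →3  λ.0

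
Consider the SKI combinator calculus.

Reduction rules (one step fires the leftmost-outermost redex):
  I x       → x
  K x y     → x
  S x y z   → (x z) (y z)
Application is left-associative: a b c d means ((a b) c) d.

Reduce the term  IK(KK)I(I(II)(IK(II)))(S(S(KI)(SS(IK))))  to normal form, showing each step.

Answer: normal form = K(S(S(KI)(SSK)))  (in 4 steps)

Derivation:
  start: IK(KK)I(I(II)(IK(II)))(S(S(KI)(SS(IK))))
  [1] K(KK)I(I(II)(IK(II)))(S(S(KI)(SS(IK))))
  [2] KK(I(II)(IK(II)))(S(S(KI)(SS(IK))))
  [3] K(S(S(KI)(SS(IK))))
  [4] K(S(S(KI)(SSK)))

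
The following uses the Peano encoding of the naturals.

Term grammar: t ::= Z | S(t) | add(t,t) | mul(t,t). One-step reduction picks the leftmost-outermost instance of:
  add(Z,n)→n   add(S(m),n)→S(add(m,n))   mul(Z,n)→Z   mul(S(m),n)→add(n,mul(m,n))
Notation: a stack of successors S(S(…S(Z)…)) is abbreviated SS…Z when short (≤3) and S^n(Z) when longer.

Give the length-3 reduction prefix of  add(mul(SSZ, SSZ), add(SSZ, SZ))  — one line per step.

Answer: after 3 steps: S(add(add(SZ, mul(SZ, SSZ)), add(SSZ, SZ)))

Working:
  start: add(mul(SSZ, SSZ), add(SSZ, SZ))
  [1] add(add(SSZ, mul(SZ, SSZ)), add(SSZ, SZ))
  [2] add(S(add(SZ, mul(SZ, SSZ))), add(SSZ, SZ))
  [3] S(add(add(SZ, mul(SZ, SSZ)), add(SSZ, SZ)))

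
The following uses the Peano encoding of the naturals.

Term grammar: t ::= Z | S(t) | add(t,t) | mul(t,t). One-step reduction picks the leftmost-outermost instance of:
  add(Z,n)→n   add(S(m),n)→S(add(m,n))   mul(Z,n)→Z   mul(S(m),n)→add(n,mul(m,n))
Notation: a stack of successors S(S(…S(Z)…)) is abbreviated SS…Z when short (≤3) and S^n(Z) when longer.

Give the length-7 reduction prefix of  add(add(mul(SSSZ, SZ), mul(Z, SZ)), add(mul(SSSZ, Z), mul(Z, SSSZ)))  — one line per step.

Answer: after 7 steps: S(add(add(S(add(Z, mul(SZ, SZ))), mul(Z, SZ)), add(mul(SSSZ, Z), mul(Z, SSSZ))))

Reduction:
  start: add(add(mul(SSSZ, SZ), mul(Z, SZ)), add(mul(SSSZ, Z), mul(Z, SSSZ)))
  →1  add(add(add(SZ, mul(SSZ, SZ)), mul(Z, SZ)), add(mul(SSSZ, Z), mul(Z, SSSZ)))
  →2  add(add(S(add(Z, mul(SSZ, SZ))), mul(Z, SZ)), add(mul(SSSZ, Z), mul(Z, SSSZ)))
  →3  add(S(add(add(Z, mul(SSZ, SZ)), mul(Z, SZ))), add(mul(SSSZ, Z), mul(Z, SSSZ)))
  →4  S(add(add(add(Z, mul(SSZ, SZ)), mul(Z, SZ)), add(mul(SSSZ, Z), mul(Z, SSSZ))))
  →5  S(add(add(mul(SSZ, SZ), mul(Z, SZ)), add(mul(SSSZ, Z), mul(Z, SSSZ))))
  →6  S(add(add(add(SZ, mul(SZ, SZ)), mul(Z, SZ)), add(mul(SSSZ, Z), mul(Z, SSSZ))))
  →7  S(add(add(S(add(Z, mul(SZ, SZ))), mul(Z, SZ)), add(mul(SSSZ, Z), mul(Z, SSSZ))))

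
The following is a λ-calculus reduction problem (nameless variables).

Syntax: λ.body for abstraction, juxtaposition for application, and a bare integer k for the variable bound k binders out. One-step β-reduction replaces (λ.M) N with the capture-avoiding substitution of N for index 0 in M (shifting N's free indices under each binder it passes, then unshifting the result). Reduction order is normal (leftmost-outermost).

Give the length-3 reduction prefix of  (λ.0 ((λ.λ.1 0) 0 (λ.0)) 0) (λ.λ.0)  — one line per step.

Answer: after 3 steps: λ.λ.0

Reduction:
  start: (λ.0 ((λ.λ.1 0) 0 (λ.0)) 0) (λ.λ.0)
  step 1: (λ.λ.0) ((λ.λ.1 0) (λ.λ.0) (λ.0)) (λ.λ.0)
  step 2: (λ.0) (λ.λ.0)
  step 3: λ.λ.0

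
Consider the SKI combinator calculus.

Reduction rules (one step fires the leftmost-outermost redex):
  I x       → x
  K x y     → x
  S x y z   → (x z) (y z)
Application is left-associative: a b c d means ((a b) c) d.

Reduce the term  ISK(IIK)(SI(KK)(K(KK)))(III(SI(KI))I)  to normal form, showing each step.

  start: ISK(IIK)(SI(KK)(K(KK)))(III(SI(KI))I)
  step 1: SK(IIK)(SI(KK)(K(KK)))(III(SI(KI))I)
  step 2: K(SI(KK)(K(KK)))(IIK(SI(KK)(K(KK))))(III(SI(KI))I)
  step 3: SI(KK)(K(KK))(III(SI(KI))I)
  step 4: I(K(KK))(KK(K(KK)))(III(SI(KI))I)
  step 5: K(KK)(KK(K(KK)))(III(SI(KI))I)
  step 6: KK(III(SI(KI))I)
  step 7: K

Answer: normal form = K  (in 7 steps)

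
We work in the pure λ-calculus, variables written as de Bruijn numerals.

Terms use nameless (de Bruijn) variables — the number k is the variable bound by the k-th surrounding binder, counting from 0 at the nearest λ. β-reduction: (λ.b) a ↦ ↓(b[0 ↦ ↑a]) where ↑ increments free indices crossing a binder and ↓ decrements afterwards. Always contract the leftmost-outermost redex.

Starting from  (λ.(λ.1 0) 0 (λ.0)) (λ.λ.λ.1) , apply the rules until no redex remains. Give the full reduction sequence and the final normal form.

  start: (λ.(λ.1 0) 0 (λ.0)) (λ.λ.λ.1)
  step 1: (λ.(λ.λ.λ.1) 0) (λ.λ.λ.1) (λ.0)
  step 2: (λ.λ.λ.1) (λ.λ.λ.1) (λ.0)
  step 3: (λ.λ.1) (λ.0)
  step 4: λ.λ.0

Answer: normal form = λ.λ.0  (in 4 steps)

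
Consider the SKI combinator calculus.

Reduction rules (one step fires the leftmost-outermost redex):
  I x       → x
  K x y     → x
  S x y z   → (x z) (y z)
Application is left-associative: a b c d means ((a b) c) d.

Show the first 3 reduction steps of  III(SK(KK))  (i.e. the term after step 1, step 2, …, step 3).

Answer: after 3 steps: SK(KK)

Working:
  start: III(SK(KK))
  [1] II(SK(KK))
  [2] I(SK(KK))
  [3] SK(KK)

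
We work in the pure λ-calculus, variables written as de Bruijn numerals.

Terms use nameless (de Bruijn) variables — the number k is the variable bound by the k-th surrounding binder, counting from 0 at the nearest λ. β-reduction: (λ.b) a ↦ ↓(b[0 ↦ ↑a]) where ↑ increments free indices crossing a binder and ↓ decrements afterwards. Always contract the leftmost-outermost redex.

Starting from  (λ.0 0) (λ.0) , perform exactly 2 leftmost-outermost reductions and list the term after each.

  start: (λ.0 0) (λ.0)
  [1] (λ.0) (λ.0)
  [2] λ.0

Answer: after 2 steps: λ.0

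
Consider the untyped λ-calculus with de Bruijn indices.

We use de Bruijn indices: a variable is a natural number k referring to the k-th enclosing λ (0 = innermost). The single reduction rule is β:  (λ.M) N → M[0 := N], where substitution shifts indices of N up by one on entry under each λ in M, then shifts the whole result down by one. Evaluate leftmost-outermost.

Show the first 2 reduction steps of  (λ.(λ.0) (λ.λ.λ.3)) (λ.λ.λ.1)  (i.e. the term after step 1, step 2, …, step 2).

  start: (λ.(λ.0) (λ.λ.λ.3)) (λ.λ.λ.1)
  step 1: (λ.0) (λ.λ.λ.λ.λ.λ.1)
  step 2: λ.λ.λ.λ.λ.λ.1

Answer: after 2 steps: λ.λ.λ.λ.λ.λ.1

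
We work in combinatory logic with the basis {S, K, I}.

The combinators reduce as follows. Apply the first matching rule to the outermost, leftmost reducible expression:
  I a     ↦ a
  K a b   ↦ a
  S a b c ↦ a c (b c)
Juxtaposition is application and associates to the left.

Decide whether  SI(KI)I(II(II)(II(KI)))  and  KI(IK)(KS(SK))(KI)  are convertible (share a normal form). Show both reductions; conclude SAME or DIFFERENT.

Answer: DIFFERENT — A ⇓ KI, B ⇓ S(KI)

Derivation:
Term A:
  start: SI(KI)I(II(II)(II(KI)))
  [1] II(KII)(II(II)(II(KI)))
  [2] I(KII)(II(II)(II(KI)))
  [3] KII(II(II)(II(KI)))
  [4] I(II(II)(II(KI)))
  [5] II(II)(II(KI))
  [6] I(II)(II(KI))
  [7] II(II(KI))
  [8] I(II(KI))
  [9] II(KI)
  [10] I(KI)
  [11] KI

Term B:
  start: KI(IK)(KS(SK))(KI)
  [1] I(KS(SK))(KI)
  [2] KS(SK)(KI)
  [3] S(KI)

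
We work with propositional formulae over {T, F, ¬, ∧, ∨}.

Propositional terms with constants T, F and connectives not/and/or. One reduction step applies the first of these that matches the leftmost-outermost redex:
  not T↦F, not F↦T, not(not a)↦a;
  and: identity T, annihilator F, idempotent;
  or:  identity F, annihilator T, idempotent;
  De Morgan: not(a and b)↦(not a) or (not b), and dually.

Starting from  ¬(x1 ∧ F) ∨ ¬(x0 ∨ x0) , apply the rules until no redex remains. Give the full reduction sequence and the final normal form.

  start: ¬(x1 ∧ F) ∨ ¬(x0 ∨ x0)
  →1  (¬x1 ∨ ¬F) ∨ ¬(x0 ∨ x0)
  →2  (¬x1 ∨ T) ∨ ¬(x0 ∨ x0)
  →3  T ∨ ¬(x0 ∨ x0)
  →4  T

Answer: normal form = T  (in 4 steps)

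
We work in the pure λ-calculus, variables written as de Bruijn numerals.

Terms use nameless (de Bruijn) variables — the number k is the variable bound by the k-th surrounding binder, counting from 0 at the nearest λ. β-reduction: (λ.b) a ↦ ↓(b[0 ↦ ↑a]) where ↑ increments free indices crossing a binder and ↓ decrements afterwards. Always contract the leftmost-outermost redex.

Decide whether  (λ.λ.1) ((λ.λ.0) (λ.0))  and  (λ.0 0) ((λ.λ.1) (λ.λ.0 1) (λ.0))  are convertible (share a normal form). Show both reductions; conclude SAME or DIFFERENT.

Answer: DIFFERENT — A ⇓ λ.λ.0, B ⇓ λ.0 (λ.λ.0 1)

Reduction:
Term A:
  start: (λ.λ.1) ((λ.λ.0) (λ.0))
  →1  λ.(λ.λ.0) (λ.0)
  →2  λ.λ.0

Term B:
  start: (λ.0 0) ((λ.λ.1) (λ.λ.0 1) (λ.0))
  →1  (λ.λ.1) (λ.λ.0 1) (λ.0) ((λ.λ.1) (λ.λ.0 1) (λ.0))
  →2  (λ.λ.λ.0 1) (λ.0) ((λ.λ.1) (λ.λ.0 1) (λ.0))
  →3  (λ.λ.0 1) ((λ.λ.1) (λ.λ.0 1) (λ.0))
  →4  λ.0 ((λ.λ.1) (λ.λ.0 1) (λ.0))
  →5  λ.0 ((λ.λ.λ.0 1) (λ.0))
  →6  λ.0 (λ.λ.0 1)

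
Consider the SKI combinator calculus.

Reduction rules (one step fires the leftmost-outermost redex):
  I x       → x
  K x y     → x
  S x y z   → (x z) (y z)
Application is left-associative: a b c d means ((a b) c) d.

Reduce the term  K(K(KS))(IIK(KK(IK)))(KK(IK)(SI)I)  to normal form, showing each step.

Answer: normal form = KS  (in 2 steps)

Working:
  start: K(K(KS))(IIK(KK(IK)))(KK(IK)(SI)I)
  →1  K(KS)(KK(IK)(SI)I)
  →2  KS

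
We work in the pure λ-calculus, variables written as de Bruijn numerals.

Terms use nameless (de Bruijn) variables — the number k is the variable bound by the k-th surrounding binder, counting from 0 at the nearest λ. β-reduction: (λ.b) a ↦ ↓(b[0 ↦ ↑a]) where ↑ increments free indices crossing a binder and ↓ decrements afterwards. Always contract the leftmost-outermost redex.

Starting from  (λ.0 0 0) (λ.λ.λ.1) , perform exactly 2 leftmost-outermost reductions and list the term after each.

Answer: after 2 steps: (λ.λ.1) (λ.λ.λ.1)

Derivation:
  start: (λ.0 0 0) (λ.λ.λ.1)
  →1  (λ.λ.λ.1) (λ.λ.λ.1) (λ.λ.λ.1)
  →2  (λ.λ.1) (λ.λ.λ.1)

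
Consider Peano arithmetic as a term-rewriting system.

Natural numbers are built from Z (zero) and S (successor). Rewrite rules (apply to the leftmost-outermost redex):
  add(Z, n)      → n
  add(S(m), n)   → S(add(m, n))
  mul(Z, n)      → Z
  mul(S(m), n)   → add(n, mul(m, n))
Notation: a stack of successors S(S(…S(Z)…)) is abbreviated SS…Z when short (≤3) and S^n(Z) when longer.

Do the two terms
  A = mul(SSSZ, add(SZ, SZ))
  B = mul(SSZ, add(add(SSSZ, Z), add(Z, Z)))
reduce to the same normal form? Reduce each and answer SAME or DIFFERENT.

Term A:
  start: mul(SSSZ, add(SZ, SZ))
  →1  add(add(SZ, SZ), mul(SSZ, add(SZ, SZ)))
  →2  add(S(add(Z, SZ)), mul(SSZ, add(SZ, SZ)))
  →3  S(add(add(Z, SZ), mul(SSZ, add(SZ, SZ))))
  →4  S(add(SZ, mul(SSZ, add(SZ, SZ))))
  →5  S(S(add(Z, mul(SSZ, add(SZ, SZ)))))
  →6  S(S(mul(SSZ, add(SZ, SZ))))
  →7  S(S(add(add(SZ, SZ), mul(SZ, add(SZ, SZ)))))
  →8  S(S(add(S(add(Z, SZ)), mul(SZ, add(SZ, SZ)))))
  →9  S(S(S(add(add(Z, SZ), mul(SZ, add(SZ, SZ))))))
  →10  S(S(S(add(SZ, mul(SZ, add(SZ, SZ))))))
  →11  S(S(S(S(add(Z, mul(SZ, add(SZ, SZ)))))))
  →12  S(S(S(S(mul(SZ, add(SZ, SZ))))))
  →13  S(S(S(S(add(add(SZ, SZ), mul(Z, add(SZ, SZ)))))))
  →14  S(S(S(S(add(S(add(Z, SZ)), mul(Z, add(SZ, SZ)))))))
  →15  S(S(S(S(S(add(add(Z, SZ), mul(Z, add(SZ, SZ))))))))
  →16  S(S(S(S(S(add(SZ, mul(Z, add(SZ, SZ))))))))
  →17  S(S(S(S(S(S(add(Z, mul(Z, add(SZ, SZ)))))))))
  →18  S(S(S(S(S(S(mul(Z, add(SZ, SZ))))))))
  →19  S^6(Z)

Term B:
  start: mul(SSZ, add(add(SSSZ, Z), add(Z, Z)))
  →1  add(add(add(SSSZ, Z), add(Z, Z)), mul(SZ, add(add(SSSZ, Z), add(Z, Z))))
  →2  add(add(S(add(SSZ, Z)), add(Z, Z)), mul(SZ, add(add(SSSZ, Z), add(Z, Z))))
  →3  add(S(add(add(SSZ, Z), add(Z, Z))), mul(SZ, add(add(SSSZ, Z), add(Z, Z))))
  →4  S(add(add(add(SSZ, Z), add(Z, Z)), mul(SZ, add(add(SSSZ, Z), add(Z, Z)))))
  →5  S(add(add(S(add(SZ, Z)), add(Z, Z)), mul(SZ, add(add(SSSZ, Z), add(Z, Z)))))
  →6  S(add(S(add(add(SZ, Z), add(Z, Z))), mul(SZ, add(add(SSSZ, Z), add(Z, Z)))))
  →7  S(S(add(add(add(SZ, Z), add(Z, Z)), mul(SZ, add(add(SSSZ, Z), add(Z, Z))))))
  →8  S(S(add(add(S(add(Z, Z)), add(Z, Z)), mul(SZ, add(add(SSSZ, Z), add(Z, Z))))))
  →9  S(S(add(S(add(add(Z, Z), add(Z, Z))), mul(SZ, add(add(SSSZ, Z), add(Z, Z))))))
  →10  S(S(S(add(add(add(Z, Z), add(Z, Z)), mul(SZ, add(add(SSSZ, Z), add(Z, Z)))))))
  →11  S(S(S(add(add(Z, add(Z, Z)), mul(SZ, add(add(SSSZ, Z), add(Z, Z)))))))
  →12  S(S(S(add(add(Z, Z), mul(SZ, add(add(SSSZ, Z), add(Z, Z)))))))
  →13  S(S(S(add(Z, mul(SZ, add(add(SSSZ, Z), add(Z, Z)))))))
  →14  S(S(S(mul(SZ, add(add(SSSZ, Z), add(Z, Z))))))
  →15  S(S(S(add(add(add(SSSZ, Z), add(Z, Z)), mul(Z, add(add(SSSZ, Z), add(Z, Z)))))))
  →16  S(S(S(add(add(S(add(SSZ, Z)), add(Z, Z)), mul(Z, add(add(SSSZ, Z), add(Z, Z)))))))
  →17  S(S(S(add(S(add(add(SSZ, Z), add(Z, Z))), mul(Z, add(add(SSSZ, Z), add(Z, Z)))))))
  →18  S(S(S(S(add(add(add(SSZ, Z), add(Z, Z)), mul(Z, add(add(SSSZ, Z), add(Z, Z))))))))
  →19  S(S(S(S(add(add(S(add(SZ, Z)), add(Z, Z)), mul(Z, add(add(SSSZ, Z), add(Z, Z))))))))
  →20  S(S(S(S(add(S(add(add(SZ, Z), add(Z, Z))), mul(Z, add(add(SSSZ, Z), add(Z, Z))))))))
  →21  S(S(S(S(S(add(add(add(SZ, Z), add(Z, Z)), mul(Z, add(add(SSSZ, Z), add(Z, Z)))))))))
  →22  S(S(S(S(S(add(add(S(add(Z, Z)), add(Z, Z)), mul(Z, add(add(SSSZ, Z), add(Z, Z)))))))))
  →23  S(S(S(S(S(add(S(add(add(Z, Z), add(Z, Z))), mul(Z, add(add(SSSZ, Z), add(Z, Z)))))))))
  →24  S(S(S(S(S(S(add(add(add(Z, Z), add(Z, Z)), mul(Z, add(add(SSSZ, Z), add(Z, Z))))))))))
  →25  S(S(S(S(S(S(add(add(Z, add(Z, Z)), mul(Z, add(add(SSSZ, Z), add(Z, Z))))))))))
  →26  S(S(S(S(S(S(add(add(Z, Z), mul(Z, add(add(SSSZ, Z), add(Z, Z))))))))))
  →27  S(S(S(S(S(S(add(Z, mul(Z, add(add(SSSZ, Z), add(Z, Z))))))))))
  →28  S(S(S(S(S(S(mul(Z, add(add(SSSZ, Z), add(Z, Z)))))))))
  →29  S^6(Z)

Answer: SAME — A ⇓ S^6(Z), B ⇓ S^6(Z)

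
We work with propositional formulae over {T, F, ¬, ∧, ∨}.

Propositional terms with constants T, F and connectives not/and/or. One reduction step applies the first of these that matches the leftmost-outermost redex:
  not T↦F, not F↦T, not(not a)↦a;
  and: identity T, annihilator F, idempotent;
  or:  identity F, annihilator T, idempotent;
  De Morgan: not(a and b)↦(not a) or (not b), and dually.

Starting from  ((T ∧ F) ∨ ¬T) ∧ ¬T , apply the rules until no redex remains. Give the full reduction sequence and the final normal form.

  start: ((T ∧ F) ∨ ¬T) ∧ ¬T
  step 1: (F ∨ ¬T) ∧ ¬T
  step 2: ¬T ∧ ¬T
  step 3: ¬T
  step 4: F

Answer: normal form = F  (in 4 steps)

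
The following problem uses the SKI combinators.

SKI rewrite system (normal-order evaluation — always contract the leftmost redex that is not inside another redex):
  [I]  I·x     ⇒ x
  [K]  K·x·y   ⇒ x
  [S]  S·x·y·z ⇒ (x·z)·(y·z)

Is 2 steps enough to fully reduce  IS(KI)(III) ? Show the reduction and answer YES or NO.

Answer: NO — after 2 steps the term is S(KI)(II), not yet normal

Reduction:
  start: IS(KI)(III)
  →1  S(KI)(III)
  →2  S(KI)(II)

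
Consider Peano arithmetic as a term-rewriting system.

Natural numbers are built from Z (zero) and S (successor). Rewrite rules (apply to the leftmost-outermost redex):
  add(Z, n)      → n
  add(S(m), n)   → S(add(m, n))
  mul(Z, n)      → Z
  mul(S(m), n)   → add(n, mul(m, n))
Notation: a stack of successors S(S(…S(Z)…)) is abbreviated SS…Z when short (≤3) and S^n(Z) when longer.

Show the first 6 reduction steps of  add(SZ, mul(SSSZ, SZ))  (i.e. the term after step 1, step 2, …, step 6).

  start: add(SZ, mul(SSSZ, SZ))
  →1  S(add(Z, mul(SSSZ, SZ)))
  →2  S(mul(SSSZ, SZ))
  →3  S(add(SZ, mul(SSZ, SZ)))
  →4  S(S(add(Z, mul(SSZ, SZ))))
  →5  S(S(mul(SSZ, SZ)))
  →6  S(S(add(SZ, mul(SZ, SZ))))

Answer: after 6 steps: S(S(add(SZ, mul(SZ, SZ))))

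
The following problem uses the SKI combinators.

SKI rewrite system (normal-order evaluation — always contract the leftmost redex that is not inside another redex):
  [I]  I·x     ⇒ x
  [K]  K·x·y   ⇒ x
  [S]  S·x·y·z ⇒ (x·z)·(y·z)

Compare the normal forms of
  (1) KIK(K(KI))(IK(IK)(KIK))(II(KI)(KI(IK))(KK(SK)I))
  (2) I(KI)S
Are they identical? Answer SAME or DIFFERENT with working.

Answer: SAME — A ⇓ I, B ⇓ I

Reduction:
Term A:
  start: KIK(K(KI))(IK(IK)(KIK))(II(KI)(KI(IK))(KK(SK)I))
  →1  I(K(KI))(IK(IK)(KIK))(II(KI)(KI(IK))(KK(SK)I))
  →2  K(KI)(IK(IK)(KIK))(II(KI)(KI(IK))(KK(SK)I))
  →3  KI(II(KI)(KI(IK))(KK(SK)I))
  →4  I

Term B:
  start: I(KI)S
  →1  KIS
  →2  I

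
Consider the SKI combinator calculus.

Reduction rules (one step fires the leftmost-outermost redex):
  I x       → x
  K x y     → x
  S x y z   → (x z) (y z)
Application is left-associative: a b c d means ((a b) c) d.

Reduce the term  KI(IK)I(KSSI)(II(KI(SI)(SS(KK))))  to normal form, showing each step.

Answer: normal form = SI(SS(KK))  (in 8 steps)

Derivation:
  start: KI(IK)I(KSSI)(II(KI(SI)(SS(KK))))
  →1  II(KSSI)(II(KI(SI)(SS(KK))))
  →2  I(KSSI)(II(KI(SI)(SS(KK))))
  →3  KSSI(II(KI(SI)(SS(KK))))
  →4  SI(II(KI(SI)(SS(KK))))
  →5  SI(I(KI(SI)(SS(KK))))
  →6  SI(KI(SI)(SS(KK)))
  →7  SI(I(SS(KK)))
  →8  SI(SS(KK))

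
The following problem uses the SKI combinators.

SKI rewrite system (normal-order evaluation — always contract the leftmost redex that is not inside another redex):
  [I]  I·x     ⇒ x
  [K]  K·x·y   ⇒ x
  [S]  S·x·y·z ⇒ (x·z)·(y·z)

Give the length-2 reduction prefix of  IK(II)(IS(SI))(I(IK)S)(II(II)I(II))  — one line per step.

Answer: after 2 steps: II(I(IK)S)(II(II)I(II))

Working:
  start: IK(II)(IS(SI))(I(IK)S)(II(II)I(II))
  →1  K(II)(IS(SI))(I(IK)S)(II(II)I(II))
  →2  II(I(IK)S)(II(II)I(II))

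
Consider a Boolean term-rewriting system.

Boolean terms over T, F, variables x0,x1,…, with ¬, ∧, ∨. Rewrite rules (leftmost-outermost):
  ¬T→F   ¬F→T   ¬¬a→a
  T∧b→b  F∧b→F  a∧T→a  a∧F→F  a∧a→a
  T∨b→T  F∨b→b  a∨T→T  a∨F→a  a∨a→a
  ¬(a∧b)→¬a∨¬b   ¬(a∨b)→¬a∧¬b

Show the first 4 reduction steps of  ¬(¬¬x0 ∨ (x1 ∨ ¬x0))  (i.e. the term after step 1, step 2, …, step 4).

Answer: after 4 steps: ¬x0 ∧ (¬x1 ∧ x0)

Reduction:
  start: ¬(¬¬x0 ∨ (x1 ∨ ¬x0))
  →1  ¬¬¬x0 ∧ ¬(x1 ∨ ¬x0)
  →2  ¬x0 ∧ ¬(x1 ∨ ¬x0)
  →3  ¬x0 ∧ (¬x1 ∧ ¬¬x0)
  →4  ¬x0 ∧ (¬x1 ∧ x0)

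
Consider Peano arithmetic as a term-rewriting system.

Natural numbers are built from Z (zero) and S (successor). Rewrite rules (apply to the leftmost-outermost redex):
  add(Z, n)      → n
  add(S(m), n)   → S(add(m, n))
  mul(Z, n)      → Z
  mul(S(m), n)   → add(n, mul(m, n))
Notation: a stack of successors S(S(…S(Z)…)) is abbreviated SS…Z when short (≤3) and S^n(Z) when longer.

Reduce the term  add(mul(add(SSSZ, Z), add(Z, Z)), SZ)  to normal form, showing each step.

  start: add(mul(add(SSSZ, Z), add(Z, Z)), SZ)
  →1  add(mul(S(add(SSZ, Z)), add(Z, Z)), SZ)
  →2  add(add(add(Z, Z), mul(add(SSZ, Z), add(Z, Z))), SZ)
  →3  add(add(Z, mul(add(SSZ, Z), add(Z, Z))), SZ)
  →4  add(mul(add(SSZ, Z), add(Z, Z)), SZ)
  →5  add(mul(S(add(SZ, Z)), add(Z, Z)), SZ)
  →6  add(add(add(Z, Z), mul(add(SZ, Z), add(Z, Z))), SZ)
  →7  add(add(Z, mul(add(SZ, Z), add(Z, Z))), SZ)
  →8  add(mul(add(SZ, Z), add(Z, Z)), SZ)
  →9  add(mul(S(add(Z, Z)), add(Z, Z)), SZ)
  →10  add(add(add(Z, Z), mul(add(Z, Z), add(Z, Z))), SZ)
  →11  add(add(Z, mul(add(Z, Z), add(Z, Z))), SZ)
  →12  add(mul(add(Z, Z), add(Z, Z)), SZ)
  →13  add(mul(Z, add(Z, Z)), SZ)
  →14  add(Z, SZ)
  →15  SZ

Answer: normal form = SZ  (in 15 steps)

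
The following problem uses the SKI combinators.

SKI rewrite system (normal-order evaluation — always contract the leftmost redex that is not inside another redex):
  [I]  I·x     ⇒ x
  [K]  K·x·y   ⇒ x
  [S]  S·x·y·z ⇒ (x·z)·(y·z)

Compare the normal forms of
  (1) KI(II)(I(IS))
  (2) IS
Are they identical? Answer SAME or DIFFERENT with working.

Term A:
  start: KI(II)(I(IS))
  →1  I(I(IS))
  →2  I(IS)
  →3  IS
  →4  S

Term B:
  start: IS
  →1  S

Answer: SAME — A ⇓ S, B ⇓ S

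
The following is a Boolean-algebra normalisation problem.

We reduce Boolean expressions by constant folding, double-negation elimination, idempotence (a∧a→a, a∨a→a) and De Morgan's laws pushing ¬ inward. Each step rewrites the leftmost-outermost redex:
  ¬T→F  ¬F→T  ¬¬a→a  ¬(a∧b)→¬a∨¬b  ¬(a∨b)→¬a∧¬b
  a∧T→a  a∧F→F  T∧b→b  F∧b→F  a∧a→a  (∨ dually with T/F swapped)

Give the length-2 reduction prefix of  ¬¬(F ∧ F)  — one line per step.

  start: ¬¬(F ∧ F)
  [1] F ∧ F
  [2] F

Answer: after 2 steps: F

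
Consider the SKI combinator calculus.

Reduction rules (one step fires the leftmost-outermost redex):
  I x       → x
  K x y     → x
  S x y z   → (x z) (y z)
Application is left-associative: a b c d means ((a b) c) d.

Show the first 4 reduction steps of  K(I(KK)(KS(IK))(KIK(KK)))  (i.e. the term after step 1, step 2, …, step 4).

Answer: after 4 steps: K(K(KK))

Reduction:
  start: K(I(KK)(KS(IK))(KIK(KK)))
  step 1: K(KK(KS(IK))(KIK(KK)))
  step 2: K(K(KIK(KK)))
  step 3: K(K(I(KK)))
  step 4: K(K(KK))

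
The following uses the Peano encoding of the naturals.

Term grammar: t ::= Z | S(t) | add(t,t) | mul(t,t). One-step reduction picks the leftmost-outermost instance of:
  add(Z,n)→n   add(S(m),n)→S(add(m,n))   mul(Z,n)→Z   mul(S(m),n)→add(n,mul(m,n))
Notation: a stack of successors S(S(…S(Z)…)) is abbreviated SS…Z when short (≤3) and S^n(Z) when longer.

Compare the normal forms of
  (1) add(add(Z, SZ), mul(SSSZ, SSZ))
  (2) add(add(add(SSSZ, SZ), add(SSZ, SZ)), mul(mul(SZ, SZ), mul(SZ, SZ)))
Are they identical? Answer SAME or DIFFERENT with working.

Answer: DIFFERENT — A ⇓ S^7(Z), B ⇓ S^8(Z)

Reduction:
Term A:
  start: add(add(Z, SZ), mul(SSSZ, SSZ))
  →1  add(SZ, mul(SSSZ, SSZ))
  →2  S(add(Z, mul(SSSZ, SSZ)))
  →3  S(mul(SSSZ, SSZ))
  →4  S(add(SSZ, mul(SSZ, SSZ)))
  →5  S(S(add(SZ, mul(SSZ, SSZ))))
  →6  S(S(S(add(Z, mul(SSZ, SSZ)))))
  →7  S(S(S(mul(SSZ, SSZ))))
  →8  S(S(S(add(SSZ, mul(SZ, SSZ)))))
  →9  S(S(S(S(add(SZ, mul(SZ, SSZ))))))
  →10  S(S(S(S(S(add(Z, mul(SZ, SSZ)))))))
  →11  S(S(S(S(S(mul(SZ, SSZ))))))
  →12  S(S(S(S(S(add(SSZ, mul(Z, SSZ)))))))
  →13  S(S(S(S(S(S(add(SZ, mul(Z, SSZ))))))))
  →14  S(S(S(S(S(S(S(add(Z, mul(Z, SSZ)))))))))
  →15  S(S(S(S(S(S(S(mul(Z, SSZ))))))))
  →16  S^7(Z)

Term B:
  start: add(add(add(SSSZ, SZ), add(SSZ, SZ)), mul(mul(SZ, SZ), mul(SZ, SZ)))
  →1  add(add(S(add(SSZ, SZ)), add(SSZ, SZ)), mul(mul(SZ, SZ), mul(SZ, SZ)))
  →2  add(S(add(add(SSZ, SZ), add(SSZ, SZ))), mul(mul(SZ, SZ), mul(SZ, SZ)))
  →3  S(add(add(add(SSZ, SZ), add(SSZ, SZ)), mul(mul(SZ, SZ), mul(SZ, SZ))))
  →4  S(add(add(S(add(SZ, SZ)), add(SSZ, SZ)), mul(mul(SZ, SZ), mul(SZ, SZ))))
  →5  S(add(S(add(add(SZ, SZ), add(SSZ, SZ))), mul(mul(SZ, SZ), mul(SZ, SZ))))
  →6  S(S(add(add(add(SZ, SZ), add(SSZ, SZ)), mul(mul(SZ, SZ), mul(SZ, SZ)))))
  →7  S(S(add(add(S(add(Z, SZ)), add(SSZ, SZ)), mul(mul(SZ, SZ), mul(SZ, SZ)))))
  →8  S(S(add(S(add(add(Z, SZ), add(SSZ, SZ))), mul(mul(SZ, SZ), mul(SZ, SZ)))))
  →9  S(S(S(add(add(add(Z, SZ), add(SSZ, SZ)), mul(mul(SZ, SZ), mul(SZ, SZ))))))
  →10  S(S(S(add(add(SZ, add(SSZ, SZ)), mul(mul(SZ, SZ), mul(SZ, SZ))))))
  →11  S(S(S(add(S(add(Z, add(SSZ, SZ))), mul(mul(SZ, SZ), mul(SZ, SZ))))))
  →12  S(S(S(S(add(add(Z, add(SSZ, SZ)), mul(mul(SZ, SZ), mul(SZ, SZ)))))))
  →13  S(S(S(S(add(add(SSZ, SZ), mul(mul(SZ, SZ), mul(SZ, SZ)))))))
  →14  S(S(S(S(add(S(add(SZ, SZ)), mul(mul(SZ, SZ), mul(SZ, SZ)))))))
  →15  S(S(S(S(S(add(add(SZ, SZ), mul(mul(SZ, SZ), mul(SZ, SZ))))))))
  →16  S(S(S(S(S(add(S(add(Z, SZ)), mul(mul(SZ, SZ), mul(SZ, SZ))))))))
  →17  S(S(S(S(S(S(add(add(Z, SZ), mul(mul(SZ, SZ), mul(SZ, SZ)))))))))
  →18  S(S(S(S(S(S(add(SZ, mul(mul(SZ, SZ), mul(SZ, SZ)))))))))
  →19  S(S(S(S(S(S(S(add(Z, mul(mul(SZ, SZ), mul(SZ, SZ))))))))))
  →20  S(S(S(S(S(S(S(mul(mul(SZ, SZ), mul(SZ, SZ)))))))))
  →21  S(S(S(S(S(S(S(mul(add(SZ, mul(Z, SZ)), mul(SZ, SZ)))))))))
  →22  S(S(S(S(S(S(S(mul(S(add(Z, mul(Z, SZ))), mul(SZ, SZ)))))))))
  →23  S(S(S(S(S(S(S(add(mul(SZ, SZ), mul(add(Z, mul(Z, SZ)), mul(SZ, SZ))))))))))
  →24  S(S(S(S(S(S(S(add(add(SZ, mul(Z, SZ)), mul(add(Z, mul(Z, SZ)), mul(SZ, SZ))))))))))
  →25  S(S(S(S(S(S(S(add(S(add(Z, mul(Z, SZ))), mul(add(Z, mul(Z, SZ)), mul(SZ, SZ))))))))))
  →26  S(S(S(S(S(S(S(S(add(add(Z, mul(Z, SZ)), mul(add(Z, mul(Z, SZ)), mul(SZ, SZ)))))))))))
  →27  S(S(S(S(S(S(S(S(add(mul(Z, SZ), mul(add(Z, mul(Z, SZ)), mul(SZ, SZ)))))))))))
  →28  S(S(S(S(S(S(S(S(add(Z, mul(add(Z, mul(Z, SZ)), mul(SZ, SZ)))))))))))
  →29  S(S(S(S(S(S(S(S(mul(add(Z, mul(Z, SZ)), mul(SZ, SZ))))))))))
  →30  S(S(S(S(S(S(S(S(mul(mul(Z, SZ), mul(SZ, SZ))))))))))
  →31  S(S(S(S(S(S(S(S(mul(Z, mul(SZ, SZ))))))))))
  →32  S^8(Z)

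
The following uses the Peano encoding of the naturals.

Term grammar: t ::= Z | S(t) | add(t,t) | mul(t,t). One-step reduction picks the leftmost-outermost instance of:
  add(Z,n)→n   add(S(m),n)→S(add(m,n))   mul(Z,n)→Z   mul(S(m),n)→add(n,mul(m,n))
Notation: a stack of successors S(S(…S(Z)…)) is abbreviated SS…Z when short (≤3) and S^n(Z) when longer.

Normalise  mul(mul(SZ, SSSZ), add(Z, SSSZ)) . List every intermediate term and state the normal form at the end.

  start: mul(mul(SZ, SSSZ), add(Z, SSSZ))
  →1  mul(add(SSSZ, mul(Z, SSSZ)), add(Z, SSSZ))
  →2  mul(S(add(SSZ, mul(Z, SSSZ))), add(Z, SSSZ))
  →3  add(add(Z, SSSZ), mul(add(SSZ, mul(Z, SSSZ)), add(Z, SSSZ)))
  →4  add(SSSZ, mul(add(SSZ, mul(Z, SSSZ)), add(Z, SSSZ)))
  →5  S(add(SSZ, mul(add(SSZ, mul(Z, SSSZ)), add(Z, SSSZ))))
  →6  S(S(add(SZ, mul(add(SSZ, mul(Z, SSSZ)), add(Z, SSSZ)))))
  →7  S(S(S(add(Z, mul(add(SSZ, mul(Z, SSSZ)), add(Z, SSSZ))))))
  →8  S(S(S(mul(add(SSZ, mul(Z, SSSZ)), add(Z, SSSZ)))))
  →9  S(S(S(mul(S(add(SZ, mul(Z, SSSZ))), add(Z, SSSZ)))))
  →10  S(S(S(add(add(Z, SSSZ), mul(add(SZ, mul(Z, SSSZ)), add(Z, SSSZ))))))
  →11  S(S(S(add(SSSZ, mul(add(SZ, mul(Z, SSSZ)), add(Z, SSSZ))))))
  →12  S(S(S(S(add(SSZ, mul(add(SZ, mul(Z, SSSZ)), add(Z, SSSZ)))))))
  →13  S(S(S(S(S(add(SZ, mul(add(SZ, mul(Z, SSSZ)), add(Z, SSSZ))))))))
  →14  S(S(S(S(S(S(add(Z, mul(add(SZ, mul(Z, SSSZ)), add(Z, SSSZ)))))))))
  →15  S(S(S(S(S(S(mul(add(SZ, mul(Z, SSSZ)), add(Z, SSSZ))))))))
  →16  S(S(S(S(S(S(mul(S(add(Z, mul(Z, SSSZ))), add(Z, SSSZ))))))))
  →17  S(S(S(S(S(S(add(add(Z, SSSZ), mul(add(Z, mul(Z, SSSZ)), add(Z, SSSZ)))))))))
  →18  S(S(S(S(S(S(add(SSSZ, mul(add(Z, mul(Z, SSSZ)), add(Z, SSSZ)))))))))
  →19  S(S(S(S(S(S(S(add(SSZ, mul(add(Z, mul(Z, SSSZ)), add(Z, SSSZ))))))))))
  →20  S(S(S(S(S(S(S(S(add(SZ, mul(add(Z, mul(Z, SSSZ)), add(Z, SSSZ)))))))))))
  →21  S(S(S(S(S(S(S(S(S(add(Z, mul(add(Z, mul(Z, SSSZ)), add(Z, SSSZ))))))))))))
  →22  S(S(S(S(S(S(S(S(S(mul(add(Z, mul(Z, SSSZ)), add(Z, SSSZ)))))))))))
  →23  S(S(S(S(S(S(S(S(S(mul(mul(Z, SSSZ), add(Z, SSSZ)))))))))))
  →24  S(S(S(S(S(S(S(S(S(mul(Z, add(Z, SSSZ)))))))))))
  →25  S^9(Z)

Answer: normal form = S^9(Z)  (in 25 steps)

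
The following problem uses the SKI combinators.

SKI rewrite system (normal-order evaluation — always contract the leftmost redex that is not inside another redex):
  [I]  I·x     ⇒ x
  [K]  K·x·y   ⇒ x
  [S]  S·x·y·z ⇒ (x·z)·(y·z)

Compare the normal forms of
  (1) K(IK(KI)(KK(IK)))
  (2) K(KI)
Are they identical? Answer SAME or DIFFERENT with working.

Term A:
  start: K(IK(KI)(KK(IK)))
  [1] K(K(KI)(KK(IK)))
  [2] K(KI)

Term B:
  start: K(KI)

Answer: SAME — A ⇓ K(KI), B ⇓ K(KI)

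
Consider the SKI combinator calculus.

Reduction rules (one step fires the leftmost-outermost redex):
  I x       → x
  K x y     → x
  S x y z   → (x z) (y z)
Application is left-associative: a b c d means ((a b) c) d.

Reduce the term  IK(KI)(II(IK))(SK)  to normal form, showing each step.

Answer: normal form = I  (in 3 steps)

Derivation:
  start: IK(KI)(II(IK))(SK)
  [1] K(KI)(II(IK))(SK)
  [2] KI(SK)
  [3] I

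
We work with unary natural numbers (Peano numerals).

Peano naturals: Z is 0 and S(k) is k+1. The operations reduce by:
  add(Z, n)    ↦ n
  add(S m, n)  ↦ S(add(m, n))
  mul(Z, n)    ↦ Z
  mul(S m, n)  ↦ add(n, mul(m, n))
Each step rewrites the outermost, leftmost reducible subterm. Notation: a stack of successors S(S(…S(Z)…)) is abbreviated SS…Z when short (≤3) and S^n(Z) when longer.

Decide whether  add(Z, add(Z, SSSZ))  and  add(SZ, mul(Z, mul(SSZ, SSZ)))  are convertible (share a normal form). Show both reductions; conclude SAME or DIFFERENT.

Answer: DIFFERENT — A ⇓ SSSZ, B ⇓ SZ

Working:
Term A:
  start: add(Z, add(Z, SSSZ))
  step 1: add(Z, SSSZ)
  step 2: SSSZ

Term B:
  start: add(SZ, mul(Z, mul(SSZ, SSZ)))
  step 1: S(add(Z, mul(Z, mul(SSZ, SSZ))))
  step 2: S(mul(Z, mul(SSZ, SSZ)))
  step 3: SZ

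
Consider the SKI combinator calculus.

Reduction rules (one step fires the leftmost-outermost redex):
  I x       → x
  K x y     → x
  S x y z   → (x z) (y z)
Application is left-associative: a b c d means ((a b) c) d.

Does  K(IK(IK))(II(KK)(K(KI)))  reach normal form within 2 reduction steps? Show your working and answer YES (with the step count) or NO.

Answer: NO — after 2 steps the term is K(IK), not yet normal

Working:
  start: K(IK(IK))(II(KK)(K(KI)))
  [1] IK(IK)
  [2] K(IK)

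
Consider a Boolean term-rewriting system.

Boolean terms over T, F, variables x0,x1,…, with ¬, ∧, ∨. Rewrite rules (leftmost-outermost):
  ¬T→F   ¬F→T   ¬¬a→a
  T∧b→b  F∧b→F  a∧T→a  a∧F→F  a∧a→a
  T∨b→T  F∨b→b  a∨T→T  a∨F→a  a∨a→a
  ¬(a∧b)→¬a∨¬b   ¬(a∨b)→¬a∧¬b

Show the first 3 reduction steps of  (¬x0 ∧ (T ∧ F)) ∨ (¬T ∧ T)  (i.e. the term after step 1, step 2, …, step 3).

  start: (¬x0 ∧ (T ∧ F)) ∨ (¬T ∧ T)
  step 1: (¬x0 ∧ F) ∨ (¬T ∧ T)
  step 2: F ∨ (¬T ∧ T)
  step 3: ¬T ∧ T

Answer: after 3 steps: ¬T ∧ T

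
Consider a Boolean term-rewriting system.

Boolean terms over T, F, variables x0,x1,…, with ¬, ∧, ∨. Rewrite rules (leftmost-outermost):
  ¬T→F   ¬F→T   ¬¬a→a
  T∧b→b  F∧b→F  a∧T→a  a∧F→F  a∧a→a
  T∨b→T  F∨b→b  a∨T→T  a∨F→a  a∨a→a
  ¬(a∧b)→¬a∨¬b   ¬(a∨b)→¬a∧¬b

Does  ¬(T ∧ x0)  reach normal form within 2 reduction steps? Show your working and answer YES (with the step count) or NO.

  start: ¬(T ∧ x0)
  step 1: ¬T ∨ ¬x0
  step 2: F ∨ ¬x0

Answer: NO — after 2 steps the term is F ∨ ¬x0, not yet normal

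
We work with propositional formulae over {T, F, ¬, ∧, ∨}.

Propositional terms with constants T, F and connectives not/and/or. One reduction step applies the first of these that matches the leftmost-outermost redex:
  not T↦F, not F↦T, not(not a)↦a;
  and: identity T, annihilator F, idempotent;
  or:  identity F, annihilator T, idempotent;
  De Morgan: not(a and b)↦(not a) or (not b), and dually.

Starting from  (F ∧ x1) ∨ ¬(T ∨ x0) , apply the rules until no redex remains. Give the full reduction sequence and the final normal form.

  start: (F ∧ x1) ∨ ¬(T ∨ x0)
  step 1: F ∨ ¬(T ∨ x0)
  step 2: ¬(T ∨ x0)
  step 3: ¬T ∧ ¬x0
  step 4: F ∧ ¬x0
  step 5: F

Answer: normal form = F  (in 5 steps)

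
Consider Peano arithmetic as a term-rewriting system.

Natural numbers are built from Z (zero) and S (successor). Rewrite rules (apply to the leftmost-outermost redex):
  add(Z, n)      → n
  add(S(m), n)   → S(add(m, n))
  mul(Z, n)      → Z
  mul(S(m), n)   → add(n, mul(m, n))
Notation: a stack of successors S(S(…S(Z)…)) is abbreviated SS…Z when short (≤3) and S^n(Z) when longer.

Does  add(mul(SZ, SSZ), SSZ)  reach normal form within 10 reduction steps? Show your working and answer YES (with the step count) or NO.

Answer: YES — reaches normal form S^4(Z) in 8 ≤ 10 steps

Derivation:
  start: add(mul(SZ, SSZ), SSZ)
  step 1: add(add(SSZ, mul(Z, SSZ)), SSZ)
  step 2: add(S(add(SZ, mul(Z, SSZ))), SSZ)
  step 3: S(add(add(SZ, mul(Z, SSZ)), SSZ))
  step 4: S(add(S(add(Z, mul(Z, SSZ))), SSZ))
  step 5: S(S(add(add(Z, mul(Z, SSZ)), SSZ)))
  step 6: S(S(add(mul(Z, SSZ), SSZ)))
  step 7: S(S(add(Z, SSZ)))
  step 8: S^4(Z)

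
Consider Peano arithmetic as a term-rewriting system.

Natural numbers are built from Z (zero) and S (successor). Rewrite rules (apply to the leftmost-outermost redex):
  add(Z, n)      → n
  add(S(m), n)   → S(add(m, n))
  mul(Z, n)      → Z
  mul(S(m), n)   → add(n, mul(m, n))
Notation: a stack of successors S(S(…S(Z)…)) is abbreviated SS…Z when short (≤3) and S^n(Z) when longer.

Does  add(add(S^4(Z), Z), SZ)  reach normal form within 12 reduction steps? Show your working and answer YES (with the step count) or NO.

  start: add(add(S^4(Z), Z), SZ)
  →1  add(S(add(SSSZ, Z)), SZ)
  →2  S(add(add(SSSZ, Z), SZ))
  →3  S(add(S(add(SSZ, Z)), SZ))
  →4  S(S(add(add(SSZ, Z), SZ)))
  →5  S(S(add(S(add(SZ, Z)), SZ)))
  →6  S(S(S(add(add(SZ, Z), SZ))))
  →7  S(S(S(add(S(add(Z, Z)), SZ))))
  →8  S(S(S(S(add(add(Z, Z), SZ)))))
  →9  S(S(S(S(add(Z, SZ)))))
  →10  S^5(Z)

Answer: YES — reaches normal form S^5(Z) in 10 ≤ 12 steps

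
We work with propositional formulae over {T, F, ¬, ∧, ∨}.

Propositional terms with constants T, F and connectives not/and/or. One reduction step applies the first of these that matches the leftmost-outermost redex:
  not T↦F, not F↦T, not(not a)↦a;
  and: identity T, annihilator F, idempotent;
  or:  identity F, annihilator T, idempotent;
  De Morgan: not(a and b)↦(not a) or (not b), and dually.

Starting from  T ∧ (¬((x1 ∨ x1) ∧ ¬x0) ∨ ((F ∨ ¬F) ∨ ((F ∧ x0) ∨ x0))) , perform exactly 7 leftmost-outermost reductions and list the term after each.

Answer: after 7 steps: (¬x1 ∨ x0) ∨ (T ∨ ((F ∧ x0) ∨ x0))

Working:
  start: T ∧ (¬((x1 ∨ x1) ∧ ¬x0) ∨ ((F ∨ ¬F) ∨ ((F ∧ x0) ∨ x0)))
  step 1: ¬((x1 ∨ x1) ∧ ¬x0) ∨ ((F ∨ ¬F) ∨ ((F ∧ x0) ∨ x0))
  step 2: (¬(x1 ∨ x1) ∨ ¬¬x0) ∨ ((F ∨ ¬F) ∨ ((F ∧ x0) ∨ x0))
  step 3: ((¬x1 ∧ ¬x1) ∨ ¬¬x0) ∨ ((F ∨ ¬F) ∨ ((F ∧ x0) ∨ x0))
  step 4: (¬x1 ∨ ¬¬x0) ∨ ((F ∨ ¬F) ∨ ((F ∧ x0) ∨ x0))
  step 5: (¬x1 ∨ x0) ∨ ((F ∨ ¬F) ∨ ((F ∧ x0) ∨ x0))
  step 6: (¬x1 ∨ x0) ∨ (¬F ∨ ((F ∧ x0) ∨ x0))
  step 7: (¬x1 ∨ x0) ∨ (T ∨ ((F ∧ x0) ∨ x0))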